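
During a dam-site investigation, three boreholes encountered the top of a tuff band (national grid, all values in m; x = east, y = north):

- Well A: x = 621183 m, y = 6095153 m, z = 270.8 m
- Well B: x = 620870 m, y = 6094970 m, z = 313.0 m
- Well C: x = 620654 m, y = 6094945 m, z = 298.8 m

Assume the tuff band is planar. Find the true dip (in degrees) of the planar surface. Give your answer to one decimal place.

Two edge vectors: Well A→Well B = (-313, -183, 42.2), Well A→Well C = (-529, -208, 28).
Normal n = (Well A→Well B) × (Well A→Well C) = (3653.6, -13559.8, -31703).
So ∂z/∂x = −n_x/n_z = 0.11524 and ∂z/∂y = −n_y/n_z = −0.42771.
Gradient magnitude |∇z| = √(a² + b²) = √(0.01328 + 0.18294) = 0.44297.
True dip = arctan(0.44297) = 23.9°, dipping toward NNW (azimuth ≈ 345°).

23.9°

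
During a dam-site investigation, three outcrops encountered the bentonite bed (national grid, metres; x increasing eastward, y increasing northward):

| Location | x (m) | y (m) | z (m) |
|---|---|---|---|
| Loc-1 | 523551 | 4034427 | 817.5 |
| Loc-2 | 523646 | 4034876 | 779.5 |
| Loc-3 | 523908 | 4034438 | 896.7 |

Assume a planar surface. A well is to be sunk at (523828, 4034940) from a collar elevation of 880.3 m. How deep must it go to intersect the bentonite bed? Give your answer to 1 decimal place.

68.2 m

Let the plane be z = a·x + b·y + c.
Loc-2−Loc-1: 95a + 449b = −38;  Loc-3−Loc-1: 357a + 11b = 79.2.
Solving gives a = 0.225929368, b = −0.132434944.
Then c = 817.5 − a·523551 − b·4034427 = 416831.07.
At (523828, 4034940): z_contact = 118348.13 − 534367.05 + 416831.07 = 812.14 m.
Depth below ground = 880.3 − 812.14 = 68.2 m.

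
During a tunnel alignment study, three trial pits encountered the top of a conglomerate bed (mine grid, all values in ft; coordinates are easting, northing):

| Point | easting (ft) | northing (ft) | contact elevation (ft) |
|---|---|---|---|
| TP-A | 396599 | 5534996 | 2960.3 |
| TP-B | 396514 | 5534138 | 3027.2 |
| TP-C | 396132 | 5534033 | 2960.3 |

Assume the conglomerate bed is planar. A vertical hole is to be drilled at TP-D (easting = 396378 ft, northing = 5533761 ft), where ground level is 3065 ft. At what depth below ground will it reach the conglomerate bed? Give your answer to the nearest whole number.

Let the plane be z = a·easting + b·northing + c.
TP-B−TP-A: −85a − 858b = 66.9;  TP-C−TP-A: −467a − 963b = 0.
Solving gives a = 0.20206536, b = −0.09799016.
Then c = 2960.3 − a·396599 − b·5534996 = 465196.51.
At (396378, 5533761): z_contact = 80094.3 − 542254.1 + 465196.51 = 3036.7 ft.
Depth below ground = 3065 − 3036.7 = 28 ft.

28 ft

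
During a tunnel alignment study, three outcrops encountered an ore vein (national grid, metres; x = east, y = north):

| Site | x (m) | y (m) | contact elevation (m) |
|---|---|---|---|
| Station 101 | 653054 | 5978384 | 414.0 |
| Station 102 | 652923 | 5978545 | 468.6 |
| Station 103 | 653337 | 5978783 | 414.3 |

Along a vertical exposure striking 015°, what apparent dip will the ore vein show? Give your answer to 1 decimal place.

5.5°

Let the plane be z = a·x + b·y + c.
Station 102−Station 101: −131a + 161b = 54.6;  Station 103−Station 101: 283a + 399b = 0.3.
Solving gives a = −0.22219, b = 0.15834.
Unit vector along 015° is (sin 15°, cos 15°) = (0.2588, 0.9659).
Slope in that direction = a·(0.2588) + b·(0.9659) = 0.09544.
Apparent dip = arctan|0.09544| = 5.5° (true dip is 15.3°, so apparent ≤ true as expected).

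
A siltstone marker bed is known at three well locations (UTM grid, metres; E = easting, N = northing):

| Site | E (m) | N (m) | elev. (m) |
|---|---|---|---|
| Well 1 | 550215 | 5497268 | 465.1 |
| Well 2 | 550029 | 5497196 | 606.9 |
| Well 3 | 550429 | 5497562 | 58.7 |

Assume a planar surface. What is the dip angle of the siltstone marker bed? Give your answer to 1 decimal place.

50.1°

Two edge vectors: Well 1→Well 2 = (-186, -72, 141.8), Well 1→Well 3 = (214, 294, -406.4).
Normal n = (Well 1→Well 2) × (Well 1→Well 3) = (-12428.4, -45245.2, -39276).
So ∂z/∂E = −n_x/n_z = −0.31644 and ∂z/∂N = −n_y/n_z = −1.15198.
Gradient magnitude |∇z| = √(a² + b²) = √(0.10013 + 1.32706) = 1.19465.
True dip = arctan(1.19465) = 50.1°, dipping toward NNE (azimuth ≈ 015°).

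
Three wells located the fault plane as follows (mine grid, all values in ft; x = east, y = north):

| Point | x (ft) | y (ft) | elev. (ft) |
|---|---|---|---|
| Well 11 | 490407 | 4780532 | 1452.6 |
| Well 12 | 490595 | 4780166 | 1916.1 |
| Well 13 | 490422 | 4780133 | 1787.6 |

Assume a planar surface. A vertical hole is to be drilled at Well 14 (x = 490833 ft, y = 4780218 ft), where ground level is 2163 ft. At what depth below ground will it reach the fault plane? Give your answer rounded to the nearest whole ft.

Two edge vectors: Well 11→Well 12 = (188, -366, 463.5), Well 11→Well 13 = (15, -399, 335).
Normal n = (Well 11→Well 12) × (Well 11→Well 13) = (62326.5, -56027.5, -69522).
So ∂z/∂x = −n_x/n_z = 0.89650039 and ∂z/∂y = −n_y/n_z = −0.80589598.
Intercept c from Well 11: 1452.6 − 439650.07 + 3852611.50 = 3414414.03.
At (490833, 4780218): z_contact = 440032.0 − 3852358.4 + 3414414.03 = 2087.6 ft.
Depth below ground = 2163 − 2087.6 = 75 ft.

75 ft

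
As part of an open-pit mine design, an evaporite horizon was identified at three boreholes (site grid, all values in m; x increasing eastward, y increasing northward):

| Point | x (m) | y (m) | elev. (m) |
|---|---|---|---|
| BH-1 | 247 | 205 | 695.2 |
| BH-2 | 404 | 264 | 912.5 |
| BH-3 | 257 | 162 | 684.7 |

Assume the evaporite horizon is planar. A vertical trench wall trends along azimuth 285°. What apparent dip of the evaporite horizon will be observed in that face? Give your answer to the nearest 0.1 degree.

Two edge vectors: BH-1→BH-2 = (157, 59, 217.3), BH-1→BH-3 = (10, -43, -10.5).
Normal n = (BH-1→BH-2) × (BH-1→BH-3) = (8724.4, 3821.5, -7341).
So ∂z/∂x = −n_x/n_z = 1.18845 and ∂z/∂y = −n_y/n_z = 0.52057.
Unit vector along 285° is (sin 285°, cos 285°) = (-0.9659, 0.2588).
Slope in that direction = a·(-0.9659) + b·(0.2588) = −1.01322.
Apparent dip = arctan|1.01322| = 45.4° (true dip is 52.4°, so apparent ≤ true as expected).

45.4°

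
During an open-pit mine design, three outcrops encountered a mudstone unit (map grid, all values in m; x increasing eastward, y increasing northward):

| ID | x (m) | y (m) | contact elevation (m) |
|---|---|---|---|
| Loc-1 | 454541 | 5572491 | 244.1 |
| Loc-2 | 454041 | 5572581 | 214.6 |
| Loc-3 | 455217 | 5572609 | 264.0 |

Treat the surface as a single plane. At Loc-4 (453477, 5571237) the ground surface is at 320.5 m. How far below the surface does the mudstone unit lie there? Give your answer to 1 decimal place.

Two edge vectors: Loc-1→Loc-2 = (-500, 90, -29.5), Loc-1→Loc-3 = (676, 118, 19.9).
Normal n = (Loc-1→Loc-2) × (Loc-1→Loc-3) = (5272, -9992, -119840).
So ∂z/∂x = −n_x/n_z = 0.043991989 and ∂z/∂y = −n_y/n_z = −0.083377837.
Intercept c from Loc-1: 244.1 − 19996.16 + 464622.25 = 444870.18.
At (453477, 5571237): z_contact = 19949.36 − 464517.69 + 444870.18 = 301.85 m.
Depth below ground = 320.5 − 301.85 = 18.7 m.

18.7 m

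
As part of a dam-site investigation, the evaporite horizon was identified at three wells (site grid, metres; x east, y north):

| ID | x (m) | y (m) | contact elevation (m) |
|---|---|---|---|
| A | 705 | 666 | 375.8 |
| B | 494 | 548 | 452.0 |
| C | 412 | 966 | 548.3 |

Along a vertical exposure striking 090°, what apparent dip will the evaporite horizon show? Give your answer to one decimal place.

Two edge vectors: A→B = (-211, -118, 76.2), A→C = (-293, 300, 172.5).
Normal n = (A→B) × (A→C) = (-43215, 14070.9, -97874).
So ∂z/∂x = −n_x/n_z = −0.44154 and ∂z/∂y = −n_y/n_z = 0.14377.
Unit vector along 090° is (sin 90°, cos 90°) = (1.0000, 0.0000).
Slope in that direction = a·(1.0000) + b·(0.0000) = −0.44154.
Apparent dip = arctan|0.44154| = 23.8° (true dip is 24.9°, so apparent ≤ true as expected).

23.8°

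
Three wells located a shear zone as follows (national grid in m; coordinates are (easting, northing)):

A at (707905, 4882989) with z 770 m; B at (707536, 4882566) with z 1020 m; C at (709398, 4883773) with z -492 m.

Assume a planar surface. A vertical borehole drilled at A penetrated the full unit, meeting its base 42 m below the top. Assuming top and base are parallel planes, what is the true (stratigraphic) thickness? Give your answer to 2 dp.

Two edge vectors: A→B = (-369, -423, 250), A→C = (1493, 784, -1262).
Normal n = (A→B) × (A→C) = (337826, -92428, 342243).
So ∂z/∂E = −n_x/n_z = −0.98709 and ∂z/∂N = −n_y/n_z = 0.27007.
|∇z| = √(a²+b²) = 1.02337, so dip δ = arctan(1.02337) = 45.66°.
True thickness = vertical thickness × cos δ = 42 × cos 45.66° = 29.35 m.

29.35 m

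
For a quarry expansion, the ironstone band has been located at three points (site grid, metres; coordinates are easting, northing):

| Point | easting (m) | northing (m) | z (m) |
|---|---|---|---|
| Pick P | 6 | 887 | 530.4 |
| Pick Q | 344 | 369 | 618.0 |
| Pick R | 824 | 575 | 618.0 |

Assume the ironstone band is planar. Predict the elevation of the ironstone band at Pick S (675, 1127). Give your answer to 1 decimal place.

Let the plane be z = a·easting + b·northing + c.
Pick Q−Pick P: 338a − 518b = 87.6;  Pick R−Pick P: 818a − 312b = 87.6.
Solving gives a = 0.056699, b = −0.132115.
Then c = 530.4 − a·6 − b·887 = 647.25.
At (675, 1127): z = 38.3 − 148.9 + 647.25 = 536.6 m.

536.6 m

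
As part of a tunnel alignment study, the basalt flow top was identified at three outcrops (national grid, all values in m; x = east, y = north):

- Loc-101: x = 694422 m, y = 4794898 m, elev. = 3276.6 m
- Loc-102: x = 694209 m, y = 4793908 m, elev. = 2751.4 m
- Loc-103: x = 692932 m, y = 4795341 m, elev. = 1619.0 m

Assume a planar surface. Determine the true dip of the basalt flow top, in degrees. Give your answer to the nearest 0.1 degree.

Let the plane be z = a·x + b·y + c.
Loc-102−Loc-101: −213a − 990b = −525.2;  Loc-103−Loc-101: −1490a + 443b = −1657.6.
Solving gives a = 1.19384, b = 0.27365.
Gradient magnitude |∇z| = √(a² + b²) = √(1.42526 + 0.07488) = 1.22480.
True dip = arctan(1.22480) = 50.8°, dipping toward WSW (azimuth ≈ 257°).

50.8°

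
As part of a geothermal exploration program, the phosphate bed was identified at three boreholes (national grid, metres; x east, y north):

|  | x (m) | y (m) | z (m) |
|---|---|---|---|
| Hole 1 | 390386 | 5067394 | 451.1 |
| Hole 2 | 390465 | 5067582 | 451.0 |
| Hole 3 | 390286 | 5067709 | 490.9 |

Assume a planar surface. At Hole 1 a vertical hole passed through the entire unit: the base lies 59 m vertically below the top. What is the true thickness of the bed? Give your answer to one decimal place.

Let the plane be z = a·x + b·y + c.
Hole 2−Hole 1: 79a + 188b = −0.1;  Hole 3−Hole 1: −100a + 315b = 39.8.
Solving gives a = −0.17200, b = 0.07175.
|∇z| = √(a²+b²) = 0.18637, so dip δ = arctan(0.18637) = 10.56°.
True thickness = vertical thickness × cos δ = 59 × cos 10.56° = 58.0 m.

58.0 m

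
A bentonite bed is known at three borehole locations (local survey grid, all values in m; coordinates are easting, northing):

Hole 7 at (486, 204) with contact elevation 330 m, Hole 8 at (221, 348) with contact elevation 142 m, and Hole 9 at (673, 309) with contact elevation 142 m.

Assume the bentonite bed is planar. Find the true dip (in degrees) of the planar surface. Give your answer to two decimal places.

Two edge vectors: Hole 7→Hole 8 = (-265, 144, -188), Hole 7→Hole 9 = (187, 105, -188).
Normal n = (Hole 7→Hole 8) × (Hole 7→Hole 9) = (-7332, -84976, -54753).
So ∂z/∂easting = −n_x/n_z = −0.13391 and ∂z/∂northing = −n_y/n_z = −1.55199.
Gradient magnitude |∇z| = √(a² + b²) = √(0.01793 + 2.40867) = 1.55775.
True dip = arctan(1.55775) = 57.30°, dipping toward N (azimuth ≈ 005°).

57.30°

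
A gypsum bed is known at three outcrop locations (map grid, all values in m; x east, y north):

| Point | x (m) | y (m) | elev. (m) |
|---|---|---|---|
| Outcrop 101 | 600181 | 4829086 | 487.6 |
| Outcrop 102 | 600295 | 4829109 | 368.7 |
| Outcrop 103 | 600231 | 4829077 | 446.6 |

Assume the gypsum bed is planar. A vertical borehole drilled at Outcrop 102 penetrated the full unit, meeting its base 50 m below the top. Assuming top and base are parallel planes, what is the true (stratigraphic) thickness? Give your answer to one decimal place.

Two edge vectors: Outcrop 101→Outcrop 102 = (114, 23, -118.9), Outcrop 101→Outcrop 103 = (50, -9, -41).
Normal n = (Outcrop 101→Outcrop 102) × (Outcrop 101→Outcrop 103) = (-2013.1, -1271, -2176).
So ∂z/∂x = −n_x/n_z = −0.92514 and ∂z/∂y = −n_y/n_z = −0.58410.
|∇z| = √(a²+b²) = 1.09410, so dip δ = arctan(1.09410) = 47.57°.
True thickness = vertical thickness × cos δ = 50 × cos 47.57° = 33.7 m.

33.7 m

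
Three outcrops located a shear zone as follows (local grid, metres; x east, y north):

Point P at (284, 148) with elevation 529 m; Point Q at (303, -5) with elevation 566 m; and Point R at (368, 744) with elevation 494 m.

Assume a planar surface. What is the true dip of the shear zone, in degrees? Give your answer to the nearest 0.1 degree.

35.3°

Two edge vectors: Point P→Point Q = (19, -153, 37), Point P→Point R = (84, 596, -35).
Normal n = (Point P→Point Q) × (Point P→Point R) = (-16697, 3773, 24176).
So ∂z/∂x = −n_x/n_z = 0.69064 and ∂z/∂y = −n_y/n_z = −0.15606.
Gradient magnitude |∇z| = √(a² + b²) = √(0.47699 + 0.02436) = 0.70806.
True dip = arctan(0.70806) = 35.3°, dipping toward WNW (azimuth ≈ 283°).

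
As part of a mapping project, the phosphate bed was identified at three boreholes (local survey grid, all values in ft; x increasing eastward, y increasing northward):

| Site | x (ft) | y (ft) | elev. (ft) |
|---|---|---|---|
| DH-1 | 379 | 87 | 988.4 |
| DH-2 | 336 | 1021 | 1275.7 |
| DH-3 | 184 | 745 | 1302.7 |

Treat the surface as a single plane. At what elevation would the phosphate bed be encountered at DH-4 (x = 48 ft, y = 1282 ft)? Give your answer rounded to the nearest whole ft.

1543 ft

Two edge vectors: DH-1→DH-2 = (-43, 934, 287.3), DH-1→DH-3 = (-195, 658, 314.3).
Normal n = (DH-1→DH-2) × (DH-1→DH-3) = (104512.8, -42508.6, 153836).
So ∂z/∂x = −n_x/n_z = −0.67938 and ∂z/∂y = −n_y/n_z = 0.27632.
Intercept c from DH-1: 988.4 + 257.48 − 24.04 = 1221.84.
At (48, 1282): z = −32.6 + 354.2 + 1221.84 = 1543.5 ft.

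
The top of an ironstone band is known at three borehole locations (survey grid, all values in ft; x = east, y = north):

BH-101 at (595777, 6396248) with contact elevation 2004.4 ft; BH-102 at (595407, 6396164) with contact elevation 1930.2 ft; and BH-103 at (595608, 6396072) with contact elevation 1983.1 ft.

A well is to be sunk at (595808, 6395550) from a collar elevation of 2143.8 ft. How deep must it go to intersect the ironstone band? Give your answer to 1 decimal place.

68.7 ft

Two edge vectors: BH-101→BH-102 = (-370, -84, -74.2), BH-101→BH-103 = (-169, -176, -21.3).
Normal n = (BH-101→BH-102) × (BH-101→BH-103) = (-11270, 4658.8, 50924).
So ∂z/∂x = −n_x/n_z = 0.221310188 and ∂z/∂y = −n_y/n_z = −0.091485351.
Intercept c from BH-101: 2004.4 − 131851.52 + 585162.99 = 455315.87.
At (595808, 6395550): z_contact = 131858.38 − 585099.13 + 455315.87 = 2075.12 ft.
Depth below ground = 2143.8 − 2075.12 = 68.7 ft.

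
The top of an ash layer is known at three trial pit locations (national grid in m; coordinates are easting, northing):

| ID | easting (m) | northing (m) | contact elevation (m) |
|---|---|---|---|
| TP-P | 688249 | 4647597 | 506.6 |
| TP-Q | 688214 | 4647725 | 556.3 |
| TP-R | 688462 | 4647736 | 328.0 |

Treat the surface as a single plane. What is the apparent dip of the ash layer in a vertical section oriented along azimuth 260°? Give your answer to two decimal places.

Two edge vectors: TP-P→TP-Q = (-35, 128, 49.7), TP-P→TP-R = (213, 139, -178.6).
Normal n = (TP-P→TP-Q) × (TP-P→TP-R) = (-29769.1, 4335.1, -32129).
So ∂z/∂easting = −n_x/n_z = −0.92655 and ∂z/∂northing = −n_y/n_z = 0.13493.
Unit vector along 260° is (sin 260°, cos 260°) = (-0.9848, -0.1736).
Slope in that direction = a·(-0.9848) + b·(-0.1736) = 0.88904.
Apparent dip = arctan|0.88904| = 41.64° (true dip is 43.1°, so apparent ≤ true as expected).

41.64°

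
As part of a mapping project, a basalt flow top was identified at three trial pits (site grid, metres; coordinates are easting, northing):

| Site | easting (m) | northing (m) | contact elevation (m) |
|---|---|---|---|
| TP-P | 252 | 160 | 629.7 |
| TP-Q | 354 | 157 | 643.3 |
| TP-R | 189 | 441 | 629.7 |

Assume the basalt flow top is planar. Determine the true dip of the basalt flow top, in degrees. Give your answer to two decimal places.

7.83°

Two edge vectors: TP-P→TP-Q = (102, -3, 13.6), TP-P→TP-R = (-63, 281, 0).
Normal n = (TP-P→TP-Q) × (TP-P→TP-R) = (-3821.6, -856.8, 28473).
So ∂z/∂easting = −n_x/n_z = 0.13422 and ∂z/∂northing = −n_y/n_z = 0.03009.
Gradient magnitude |∇z| = √(a² + b²) = √(0.01801 + 0.00091) = 0.13755.
True dip = arctan(0.13755) = 7.83°, dipping toward WSW (azimuth ≈ 257°).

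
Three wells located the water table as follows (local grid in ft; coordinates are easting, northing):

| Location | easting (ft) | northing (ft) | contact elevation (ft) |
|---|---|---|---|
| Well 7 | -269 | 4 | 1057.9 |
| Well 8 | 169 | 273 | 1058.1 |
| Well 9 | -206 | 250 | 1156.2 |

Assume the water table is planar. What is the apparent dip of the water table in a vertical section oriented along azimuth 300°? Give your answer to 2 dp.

26.05°

Let the plane be z = a·easting + b·northing + c.
Well 8−Well 7: 438a + 269b = 0.2;  Well 9−Well 7: 63a + 246b = 98.3.
Solving gives a = −0.29067, b = 0.47403.
Unit vector along 300° is (sin 300°, cos 300°) = (-0.8660, 0.5000).
Slope in that direction = a·(-0.8660) + b·(0.5000) = 0.48875.
Apparent dip = arctan|0.48875| = 26.05° (true dip is 29.1°, so apparent ≤ true as expected).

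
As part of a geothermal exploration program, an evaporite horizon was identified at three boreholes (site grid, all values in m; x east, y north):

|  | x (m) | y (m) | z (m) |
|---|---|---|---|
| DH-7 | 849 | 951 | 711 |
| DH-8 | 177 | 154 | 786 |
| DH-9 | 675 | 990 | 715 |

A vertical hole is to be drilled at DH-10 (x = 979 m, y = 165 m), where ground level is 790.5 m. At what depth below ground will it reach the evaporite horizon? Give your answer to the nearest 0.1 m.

34.9 m

Two edge vectors: DH-7→DH-8 = (-672, -797, 75), DH-7→DH-9 = (-174, 39, 4).
Normal n = (DH-7→DH-8) × (DH-7→DH-9) = (-6113, -10362, -164886).
So ∂z/∂x = −n_x/n_z = −0.03707 and ∂z/∂y = −n_y/n_z = −0.06284.
Intercept c from DH-7: 711 + 31.48 + 59.76 = 802.24.
At (979, 165): z_contact = −36.30 − 10.37 + 802.24 = 755.58 m.
Depth below ground = 790.5 − 755.58 = 34.9 m.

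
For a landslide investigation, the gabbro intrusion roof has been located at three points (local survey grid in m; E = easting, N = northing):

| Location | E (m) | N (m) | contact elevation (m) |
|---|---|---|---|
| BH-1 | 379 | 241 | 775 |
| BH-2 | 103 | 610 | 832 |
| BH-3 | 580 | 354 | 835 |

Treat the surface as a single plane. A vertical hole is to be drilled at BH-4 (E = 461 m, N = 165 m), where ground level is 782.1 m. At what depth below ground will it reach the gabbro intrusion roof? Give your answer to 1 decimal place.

15.1 m

Let the plane be z = a·E + b·N + c.
BH-2−BH-1: −276a + 369b = 57;  BH-3−BH-1: 201a + 113b = 60.
Solving gives a = 0.14901, b = 0.26592.
Then c = 775 − a·379 − b·241 = 654.44.
At (461, 165): z_contact = 68.69 + 43.88 + 654.44 = 767.01 m.
Depth below ground = 782.1 − 767.01 = 15.1 m.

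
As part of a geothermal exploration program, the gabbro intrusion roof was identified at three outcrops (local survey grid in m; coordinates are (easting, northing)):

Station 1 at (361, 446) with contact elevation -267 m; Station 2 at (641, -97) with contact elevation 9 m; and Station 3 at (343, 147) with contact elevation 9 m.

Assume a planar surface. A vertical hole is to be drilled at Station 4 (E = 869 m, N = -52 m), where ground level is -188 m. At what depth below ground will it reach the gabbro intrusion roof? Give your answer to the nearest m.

Two edge vectors: Station 1→Station 2 = (280, -543, 276), Station 1→Station 3 = (-18, -299, 276).
Normal n = (Station 1→Station 2) × (Station 1→Station 3) = (-67344, -82248, -93494).
So ∂z/∂E = −n_x/n_z = −0.72030 and ∂z/∂N = −n_y/n_z = −0.87971.
Intercept c from Station 1: -267 + 260.03 + 392.35 = 385.38.
At (869, -52): z_contact = −625.9 + 45.7 + 385.38 = -194.8 m.
Depth below ground = -188 − (-194.8) = 7 m.

7 m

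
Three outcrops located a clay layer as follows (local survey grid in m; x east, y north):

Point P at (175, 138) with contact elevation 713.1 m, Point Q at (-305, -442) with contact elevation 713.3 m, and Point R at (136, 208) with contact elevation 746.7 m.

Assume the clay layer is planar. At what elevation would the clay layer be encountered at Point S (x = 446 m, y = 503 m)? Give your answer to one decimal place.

Two edge vectors: Point P→Point Q = (-480, -580, 0.2), Point P→Point R = (-39, 70, 33.6).
Normal n = (Point P→Point Q) × (Point P→Point R) = (-19502, 16120.2, -56220).
So ∂z/∂x = −n_x/n_z = −0.34689 and ∂z/∂y = −n_y/n_z = 0.28673.
Intercept c from Point P: 713.1 + 60.71 − 39.57 = 734.24.
At (446, 503): z = −154.7 + 144.2 + 734.24 = 723.8 m.

723.8 m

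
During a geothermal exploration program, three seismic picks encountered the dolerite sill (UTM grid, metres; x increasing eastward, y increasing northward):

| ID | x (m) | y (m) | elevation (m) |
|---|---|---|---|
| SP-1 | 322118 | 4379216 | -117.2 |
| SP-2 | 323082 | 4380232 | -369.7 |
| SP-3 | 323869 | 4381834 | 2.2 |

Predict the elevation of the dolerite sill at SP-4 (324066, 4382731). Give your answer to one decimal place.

Let the plane be z = a·x + b·y + c.
SP-2−SP-1: 964a + 1016b = −252.5;  SP-3−SP-1: 1751a + 2618b = 119.4.
Solving gives a = −1.050513739, b = 0.748223666.
Then c = -117.2 − a·322118 − b·4379216 = −2938360.86.
At (324066, 4382731): z = −340435.8 + 3279263.1 − 2938360.86 = 466.4 m.

466.4 m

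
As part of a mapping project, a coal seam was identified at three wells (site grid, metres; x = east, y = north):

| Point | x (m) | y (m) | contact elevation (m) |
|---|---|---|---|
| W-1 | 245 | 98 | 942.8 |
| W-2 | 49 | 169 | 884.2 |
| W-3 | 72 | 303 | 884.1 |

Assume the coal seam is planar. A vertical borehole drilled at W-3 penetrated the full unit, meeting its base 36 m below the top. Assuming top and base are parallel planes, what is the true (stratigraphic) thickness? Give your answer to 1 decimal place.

34.6 m

Let the plane be z = a·x + b·y + c.
W-2−W-1: −196a + 71b = −58.6;  W-3−W-1: −173a + 205b = −58.7.
Solving gives a = 0.28122, b = −0.04902.
|∇z| = √(a²+b²) = 0.28546, so dip δ = arctan(0.28546) = 15.93°.
True thickness = vertical thickness × cos δ = 36 × cos 15.93° = 34.6 m.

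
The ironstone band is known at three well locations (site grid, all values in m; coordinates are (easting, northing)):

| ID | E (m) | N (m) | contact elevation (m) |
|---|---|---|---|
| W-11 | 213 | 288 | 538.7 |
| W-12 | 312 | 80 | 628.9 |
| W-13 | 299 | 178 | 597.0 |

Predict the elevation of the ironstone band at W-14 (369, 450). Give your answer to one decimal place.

541.9 m

Two edge vectors: W-11→W-12 = (99, -208, 90.2), W-11→W-13 = (86, -110, 58.3).
Normal n = (W-11→W-12) × (W-11→W-13) = (-2204.4, 1985.5, 6998).
So ∂z/∂E = −n_x/n_z = 0.31500 and ∂z/∂N = −n_y/n_z = −0.28372.
Intercept c from W-11: 538.7 − 67.10 + 81.71 = 553.32.
At (369, 450): z = 116.2 − 127.7 + 553.32 = 541.9 m.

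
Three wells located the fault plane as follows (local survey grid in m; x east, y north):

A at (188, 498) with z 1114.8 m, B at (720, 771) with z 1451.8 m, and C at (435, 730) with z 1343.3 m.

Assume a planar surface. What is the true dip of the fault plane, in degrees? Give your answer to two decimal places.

Two edge vectors: A→B = (532, 273, 337), A→C = (247, 232, 228.5).
Normal n = (A→B) × (A→C) = (-15803.5, -38323, 55993).
So ∂z/∂x = −n_x/n_z = 0.28224 and ∂z/∂y = −n_y/n_z = 0.68442.
Gradient magnitude |∇z| = √(a² + b²) = √(0.07966 + 0.46844) = 0.74034.
True dip = arctan(0.74034) = 36.51°, dipping toward SSW (azimuth ≈ 202°).

36.51°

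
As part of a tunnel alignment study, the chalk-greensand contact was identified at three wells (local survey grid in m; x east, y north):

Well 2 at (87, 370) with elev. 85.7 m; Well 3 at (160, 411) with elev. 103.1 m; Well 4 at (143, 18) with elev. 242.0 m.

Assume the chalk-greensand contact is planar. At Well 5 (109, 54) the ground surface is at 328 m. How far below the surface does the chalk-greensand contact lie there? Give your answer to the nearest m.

Let the plane be z = a·x + b·y + c.
Well 3−Well 2: 73a + 41b = 17.4;  Well 4−Well 2: 56a − 352b = 156.3.
Solving gives a = 0.44774, b = −0.37280.
Then c = 85.7 − a·87 − b·370 = 184.68.
At (109, 54): z_contact = 48.8 − 20.1 + 184.68 = 213.4 m.
Depth below ground = 328 − 213.4 = 115 m.

115 m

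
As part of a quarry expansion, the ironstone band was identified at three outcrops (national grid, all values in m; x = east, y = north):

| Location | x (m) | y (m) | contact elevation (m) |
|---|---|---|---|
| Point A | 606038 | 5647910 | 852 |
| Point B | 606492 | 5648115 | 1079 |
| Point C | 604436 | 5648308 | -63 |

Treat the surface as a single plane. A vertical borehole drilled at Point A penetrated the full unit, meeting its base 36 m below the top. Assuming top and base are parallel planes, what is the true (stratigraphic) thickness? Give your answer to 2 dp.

31.47 m

Let the plane be z = a·x + b·y + c.
Point B−Point A: 454a + 205b = 227;  Point C−Point A: −1602a + 398b = −915.
Solving gives a = 0.54590, b = −0.10166.
|∇z| = √(a²+b²) = 0.55529, so dip δ = arctan(0.55529) = 29.04°.
True thickness = vertical thickness × cos δ = 36 × cos 29.04° = 31.47 m.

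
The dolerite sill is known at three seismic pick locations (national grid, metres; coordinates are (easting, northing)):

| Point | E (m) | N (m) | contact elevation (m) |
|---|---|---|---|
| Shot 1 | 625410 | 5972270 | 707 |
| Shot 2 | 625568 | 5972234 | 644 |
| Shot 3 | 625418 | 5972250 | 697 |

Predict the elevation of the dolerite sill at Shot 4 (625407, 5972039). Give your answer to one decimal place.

621.4 m

Two edge vectors: Shot 1→Shot 2 = (158, -36, -63), Shot 1→Shot 3 = (8, -20, -10).
Normal n = (Shot 1→Shot 2) × (Shot 1→Shot 3) = (-900, 1076, -2872).
So ∂z/∂E = −n_x/n_z = −0.313370474 and ∂z/∂N = −n_y/n_z = 0.374651811.
Intercept c from Shot 1: 707 + 195985.03 − 2237521.77 = −2040829.74.
At (625407, 5972039): z = −195984.1 + 2237435.2 − 2040829.74 = 621.4 m.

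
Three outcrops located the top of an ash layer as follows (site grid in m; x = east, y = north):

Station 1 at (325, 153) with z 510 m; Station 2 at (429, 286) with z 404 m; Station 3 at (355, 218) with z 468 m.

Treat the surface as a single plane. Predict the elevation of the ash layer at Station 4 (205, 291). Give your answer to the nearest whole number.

Two edge vectors: Station 1→Station 2 = (104, 133, -106), Station 1→Station 3 = (30, 65, -42).
Normal n = (Station 1→Station 2) × (Station 1→Station 3) = (1304, 1188, 2770).
So ∂z/∂x = −n_x/n_z = −0.47076 and ∂z/∂y = −n_y/n_z = −0.42888.
Intercept c from Station 1: 510 + 153.00 + 65.62 = 728.62.
At (205, 291): z = −96.5 − 124.8 + 728.62 = 507.3 m.

507 m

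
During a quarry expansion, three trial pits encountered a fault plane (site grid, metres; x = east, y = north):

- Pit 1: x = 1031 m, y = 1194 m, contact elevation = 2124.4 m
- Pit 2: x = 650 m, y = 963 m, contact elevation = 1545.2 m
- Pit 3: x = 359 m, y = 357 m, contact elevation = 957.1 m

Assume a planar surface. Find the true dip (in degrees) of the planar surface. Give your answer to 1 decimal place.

53.6°

Let the plane be z = a·x + b·y + c.
Pit 2−Pit 1: −381a − 231b = −579.2;  Pit 3−Pit 1: −672a − 837b = −1167.3.
Solving gives a = 1.31454, b = 0.33922.
Gradient magnitude |∇z| = √(a² + b²) = √(1.72801 + 0.11507) = 1.35760.
True dip = arctan(1.35760) = 53.6°, dipping toward WSW (azimuth ≈ 256°).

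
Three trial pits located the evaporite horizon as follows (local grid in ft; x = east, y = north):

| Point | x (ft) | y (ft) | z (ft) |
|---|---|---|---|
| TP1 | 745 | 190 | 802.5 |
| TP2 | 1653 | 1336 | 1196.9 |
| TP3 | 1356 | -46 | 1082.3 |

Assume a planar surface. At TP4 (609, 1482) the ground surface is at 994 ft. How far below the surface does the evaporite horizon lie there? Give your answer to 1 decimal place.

Two edge vectors: TP1→TP2 = (908, 1146, 394.4), TP1→TP3 = (611, -236, 279.8).
Normal n = (TP1→TP2) × (TP1→TP3) = (413729.2, -13080, -914494).
So ∂z/∂x = −n_x/n_z = 0.452413 and ∂z/∂y = −n_y/n_z = −0.014303.
Intercept c from TP1: 802.5 − 337.05 + 2.72 = 468.17.
At (609, 1482): z_contact = 275.52 − 21.20 + 468.17 = 722.49 ft.
Depth below ground = 994 − 722.49 = 271.5 ft.

271.5 ft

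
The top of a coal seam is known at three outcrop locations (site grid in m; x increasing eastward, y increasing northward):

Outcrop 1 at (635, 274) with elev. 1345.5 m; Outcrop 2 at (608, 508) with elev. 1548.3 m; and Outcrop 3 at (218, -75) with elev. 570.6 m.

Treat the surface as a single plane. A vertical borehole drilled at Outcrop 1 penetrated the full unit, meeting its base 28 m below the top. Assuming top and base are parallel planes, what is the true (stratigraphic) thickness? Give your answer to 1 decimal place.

16.1 m

Let the plane be z = a·x + b·y + c.
Outcrop 2−Outcrop 1: −27a + 234b = 202.8;  Outcrop 3−Outcrop 1: −417a − 349b = −774.9.
Solving gives a = 1.03316, b = 0.98588.
|∇z| = √(a²+b²) = 1.42807, so dip δ = arctan(1.42807) = 55.00°.
True thickness = vertical thickness × cos δ = 28 × cos 55.00° = 16.1 m.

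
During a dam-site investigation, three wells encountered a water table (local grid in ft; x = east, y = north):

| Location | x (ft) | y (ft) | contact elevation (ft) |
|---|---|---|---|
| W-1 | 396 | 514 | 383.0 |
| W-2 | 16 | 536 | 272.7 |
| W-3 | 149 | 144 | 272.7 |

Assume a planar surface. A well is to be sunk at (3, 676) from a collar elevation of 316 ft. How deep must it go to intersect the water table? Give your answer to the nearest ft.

Two edge vectors: W-1→W-2 = (-380, 22, -110.3), W-1→W-3 = (-247, -370, -110.3).
Normal n = (W-1→W-2) × (W-1→W-3) = (-43237.6, -14669.9, 146034).
So ∂z/∂x = −n_x/n_z = 0.29608 and ∂z/∂y = −n_y/n_z = 0.10046.
Intercept c from W-1: 383 − 117.25 − 51.63 = 214.12.
At (3, 676): z_contact = 0.9 + 67.9 + 214.12 = 282.9 ft.
Depth below ground = 316 − 282.9 = 33 ft.

33 ft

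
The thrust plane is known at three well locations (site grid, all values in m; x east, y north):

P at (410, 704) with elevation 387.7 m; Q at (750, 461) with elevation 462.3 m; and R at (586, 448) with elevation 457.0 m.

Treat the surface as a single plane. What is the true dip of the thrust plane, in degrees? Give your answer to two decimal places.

13.56°

Let the plane be z = a·x + b·y + c.
Q−P: 340a − 243b = 74.6;  R−P: 176a − 256b = 69.3.
Solving gives a = 0.05100, b = −0.23564.
Gradient magnitude |∇z| = √(a² + b²) = √(0.00260 + 0.05553) = 0.24110.
True dip = arctan(0.24110) = 13.56°, dipping toward NNW (azimuth ≈ 348°).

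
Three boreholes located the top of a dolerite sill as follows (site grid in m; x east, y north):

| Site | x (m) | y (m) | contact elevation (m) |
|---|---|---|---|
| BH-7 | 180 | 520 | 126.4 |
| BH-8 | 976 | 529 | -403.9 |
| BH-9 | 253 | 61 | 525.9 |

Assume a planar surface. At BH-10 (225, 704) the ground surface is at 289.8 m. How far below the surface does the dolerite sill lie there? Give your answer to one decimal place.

Let the plane be z = a·x + b·y + c.
BH-8−BH-7: 796a + 9b = −530.3;  BH-9−BH-7: 73a − 459b = 399.5.
Solving gives a = −0.65519, b = −0.97457.
Then c = 126.4 − a·180 − b·520 = 751.11.
At (225, 704): z_contact = −147.42 − 686.10 + 751.11 = -82.40 m.
Depth below ground = 289.8 − (-82.40) = 372.2 m.

372.2 m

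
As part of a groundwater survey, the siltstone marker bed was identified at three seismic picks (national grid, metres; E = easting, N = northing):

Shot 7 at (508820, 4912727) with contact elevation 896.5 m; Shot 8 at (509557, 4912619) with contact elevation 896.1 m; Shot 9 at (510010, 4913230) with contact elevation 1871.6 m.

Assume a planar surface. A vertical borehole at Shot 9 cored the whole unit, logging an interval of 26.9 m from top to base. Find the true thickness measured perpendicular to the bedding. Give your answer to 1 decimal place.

15.2 m

Two edge vectors: Shot 7→Shot 8 = (737, -108, -0.4), Shot 7→Shot 9 = (1190, 503, 975.1).
Normal n = (Shot 7→Shot 8) × (Shot 7→Shot 9) = (-105109.6, -719124.7, 499231).
So ∂z/∂E = −n_x/n_z = 0.21054 and ∂z/∂N = −n_y/n_z = 1.44046.
|∇z| = √(a²+b²) = 1.45577, so dip δ = arctan(1.45577) = 55.51°.
True thickness = vertical thickness × cos δ = 26.9 × cos 55.51° = 15.2 m.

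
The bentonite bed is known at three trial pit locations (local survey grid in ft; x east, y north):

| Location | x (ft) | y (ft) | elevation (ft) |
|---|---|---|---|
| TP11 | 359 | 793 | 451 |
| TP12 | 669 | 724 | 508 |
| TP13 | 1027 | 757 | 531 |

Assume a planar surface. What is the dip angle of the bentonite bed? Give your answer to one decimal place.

Let the plane be z = a·x + b·y + c.
TP12−TP11: 310a − 69b = 57;  TP13−TP11: 668a − 36b = 80.
Solving gives a = 0.09928, b = −0.38005.
Gradient magnitude |∇z| = √(a² + b²) = √(0.00986 + 0.14444) = 0.39281.
True dip = arctan(0.39281) = 21.4°, dipping toward NNW (azimuth ≈ 345°).

21.4°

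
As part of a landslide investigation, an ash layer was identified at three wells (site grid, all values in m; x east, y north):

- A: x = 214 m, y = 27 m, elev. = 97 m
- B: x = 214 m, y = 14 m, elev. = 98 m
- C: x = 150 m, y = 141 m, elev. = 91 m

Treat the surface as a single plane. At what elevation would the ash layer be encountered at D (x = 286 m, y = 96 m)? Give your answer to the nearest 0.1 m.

88.6 m

Two edge vectors: A→B = (0, -13, 1), A→C = (-64, 114, -6).
Normal n = (A→B) × (A→C) = (-36, -64, -832).
So ∂z/∂x = −n_x/n_z = −0.04327 and ∂z/∂y = −n_y/n_z = −0.07692.
Intercept c from A: 97 + 9.26 + 2.08 = 108.34.
At (286, 96): z = −12.4 − 7.4 + 108.34 = 88.6 m.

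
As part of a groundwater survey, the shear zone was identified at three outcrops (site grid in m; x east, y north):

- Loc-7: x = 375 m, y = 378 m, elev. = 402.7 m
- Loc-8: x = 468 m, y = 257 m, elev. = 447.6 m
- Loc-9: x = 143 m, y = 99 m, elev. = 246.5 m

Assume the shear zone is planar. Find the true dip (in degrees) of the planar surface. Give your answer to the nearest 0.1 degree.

30.4°

Two edge vectors: Loc-7→Loc-8 = (93, -121, 44.9), Loc-7→Loc-9 = (-232, -279, -156.2).
Normal n = (Loc-7→Loc-8) × (Loc-7→Loc-9) = (31427.3, 4109.8, -54019).
So ∂z/∂x = −n_x/n_z = 0.58178 and ∂z/∂y = −n_y/n_z = 0.07608.
Gradient magnitude |∇z| = √(a² + b²) = √(0.33847 + 0.00579) = 0.58674.
True dip = arctan(0.58674) = 30.4°, dipping toward W (azimuth ≈ 263°).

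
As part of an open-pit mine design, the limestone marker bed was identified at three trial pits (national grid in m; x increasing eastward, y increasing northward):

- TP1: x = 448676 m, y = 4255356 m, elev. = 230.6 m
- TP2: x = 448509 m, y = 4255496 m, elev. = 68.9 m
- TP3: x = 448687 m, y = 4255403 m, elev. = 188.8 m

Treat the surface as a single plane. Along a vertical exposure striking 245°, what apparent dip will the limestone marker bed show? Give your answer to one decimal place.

Two edge vectors: TP1→TP2 = (-167, 140, -161.7), TP1→TP3 = (11, 47, -41.8).
Normal n = (TP1→TP2) × (TP1→TP3) = (1747.9, -8759.3, -9389).
So ∂z/∂x = −n_x/n_z = 0.18616 and ∂z/∂y = −n_y/n_z = −0.93293.
Unit vector along 245° is (sin 245°, cos 245°) = (-0.9063, -0.4226).
Slope in that direction = a·(-0.9063) + b·(-0.4226) = 0.22555.
Apparent dip = arctan|0.22555| = 12.7° (true dip is 43.6°, so apparent ≤ true as expected).

12.7°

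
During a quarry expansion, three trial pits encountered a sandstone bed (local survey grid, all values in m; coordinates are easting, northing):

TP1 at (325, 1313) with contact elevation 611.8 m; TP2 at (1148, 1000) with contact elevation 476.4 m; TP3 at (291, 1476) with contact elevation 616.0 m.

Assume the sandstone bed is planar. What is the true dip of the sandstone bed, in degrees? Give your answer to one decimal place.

Two edge vectors: TP1→TP2 = (823, -313, -135.4), TP1→TP3 = (-34, 163, 4.2).
Normal n = (TP1→TP2) × (TP1→TP3) = (20755.6, 1147, 123507).
So ∂z/∂easting = −n_x/n_z = −0.16805 and ∂z/∂northing = −n_y/n_z = −0.00929.
Gradient magnitude |∇z| = √(a² + b²) = √(0.02824 + 0.00009) = 0.16831.
True dip = arctan(0.16831) = 9.6°, dipping toward E (azimuth ≈ 087°).

9.6°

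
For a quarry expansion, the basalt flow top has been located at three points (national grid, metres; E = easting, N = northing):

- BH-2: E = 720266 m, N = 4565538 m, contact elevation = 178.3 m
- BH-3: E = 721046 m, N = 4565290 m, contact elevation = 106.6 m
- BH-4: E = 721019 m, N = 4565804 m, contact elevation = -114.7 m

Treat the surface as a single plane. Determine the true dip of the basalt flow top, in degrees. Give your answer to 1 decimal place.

Two edge vectors: BH-2→BH-3 = (780, -248, -71.7), BH-2→BH-4 = (753, 266, -293).
Normal n = (BH-2→BH-3) × (BH-2→BH-4) = (91736.2, 174549.9, 394224).
So ∂z/∂E = −n_x/n_z = −0.23270 and ∂z/∂N = −n_y/n_z = −0.44277.
Gradient magnitude |∇z| = √(a² + b²) = √(0.05415 + 0.19604) = 0.50019.
True dip = arctan(0.50019) = 26.6°, dipping toward NNE (azimuth ≈ 028°).

26.6°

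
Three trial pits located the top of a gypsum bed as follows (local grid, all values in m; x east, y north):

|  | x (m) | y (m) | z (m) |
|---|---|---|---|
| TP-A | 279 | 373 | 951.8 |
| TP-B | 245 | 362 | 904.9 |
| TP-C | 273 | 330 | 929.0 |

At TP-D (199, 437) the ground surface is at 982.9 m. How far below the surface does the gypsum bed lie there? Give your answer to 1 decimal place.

Let the plane be z = a·x + b·y + c.
TP-B−TP-A: −34a − 11b = −46.9;  TP-C−TP-A: −6a − 43b = −22.8.
Solving gives a = 1.26497, b = 0.35372.
Then c = 951.8 − a·279 − b·373 = 466.93.
At (199, 437): z_contact = 251.73 + 154.58 + 466.93 = 873.24 m.
Depth below ground = 982.9 − 873.24 = 109.7 m.

109.7 m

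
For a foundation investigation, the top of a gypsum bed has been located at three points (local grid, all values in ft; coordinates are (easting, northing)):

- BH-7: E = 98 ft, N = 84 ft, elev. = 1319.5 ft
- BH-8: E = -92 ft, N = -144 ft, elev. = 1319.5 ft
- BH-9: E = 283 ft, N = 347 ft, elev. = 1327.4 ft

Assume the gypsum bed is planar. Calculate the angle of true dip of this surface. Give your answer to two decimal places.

Two edge vectors: BH-7→BH-8 = (-190, -228, 0), BH-7→BH-9 = (185, 263, 7.9).
Normal n = (BH-7→BH-8) × (BH-7→BH-9) = (-1801.2, 1501, -7790).
So ∂z/∂E = −n_x/n_z = −0.23122 and ∂z/∂N = −n_y/n_z = 0.19268.
Gradient magnitude |∇z| = √(a² + b²) = √(0.05346 + 0.03713) = 0.30098.
True dip = arctan(0.30098) = 16.75°, dipping toward SE (azimuth ≈ 130°).

16.75°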